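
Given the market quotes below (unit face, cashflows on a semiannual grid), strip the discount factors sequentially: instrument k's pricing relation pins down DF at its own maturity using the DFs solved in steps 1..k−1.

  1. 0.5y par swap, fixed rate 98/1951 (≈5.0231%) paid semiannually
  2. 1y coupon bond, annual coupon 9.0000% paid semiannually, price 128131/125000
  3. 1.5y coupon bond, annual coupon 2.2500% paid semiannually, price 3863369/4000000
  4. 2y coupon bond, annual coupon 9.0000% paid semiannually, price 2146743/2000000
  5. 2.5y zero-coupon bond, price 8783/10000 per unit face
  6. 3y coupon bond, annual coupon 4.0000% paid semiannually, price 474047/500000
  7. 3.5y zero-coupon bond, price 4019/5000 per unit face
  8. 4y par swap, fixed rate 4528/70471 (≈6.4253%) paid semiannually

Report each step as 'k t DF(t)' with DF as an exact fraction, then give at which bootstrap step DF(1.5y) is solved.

step 1 [0.5y] swap r/2=49/1951: DF=(1 − 49/1951·(0))/(1+49/1951) = 1951/2000 ≈ 0.975500
step 2 [1y] bond c/2=9/200: DF=(128131/125000 − 9/200·(0.975500))/(1+9/200) = 9389/10000 ≈ 0.938900
step 3 [1.5y] bond c/2=9/800: DF=(3863369/4000000 − 9/800·(0.975500+0.938900))/(1+9/800) = 4669/5000 ≈ 0.933800
step 4 [2y] bond c/2=9/200: DF=(2146743/2000000 − 9/200·(0.975500+0.938900+0.933800))/(1+9/200) = 1809/2000 ≈ 0.904500
step 5 [2.5y] zero: DF = P = 8783/10000 ≈ 0.878300
step 6 [3y] bond c/2=1/50: DF=(474047/500000 − 1/50·(0.975500+0.938900+0.933800+0.904500+0.878300))/(1+1/50) = 8387/10000 ≈ 0.838700
step 7 [3.5y] zero: DF = P = 4019/5000 ≈ 0.803800
step 8 [4y] swap r/2=2264/70471: DF=(1 − 2264/70471·(0.975500+0.938900+0.933800+0.904500+0.878300+0.838700+0.803800))/(1+2264/70471) = 967/1250 ≈ 0.773600

1 1/2 1951/2000
2 1 9389/10000
3 3/2 4669/5000
4 2 1809/2000
5 5/2 8783/10000
6 3 8387/10000
7 7/2 4019/5000
8 4 967/1250
DF(1.5y) is solved at step 3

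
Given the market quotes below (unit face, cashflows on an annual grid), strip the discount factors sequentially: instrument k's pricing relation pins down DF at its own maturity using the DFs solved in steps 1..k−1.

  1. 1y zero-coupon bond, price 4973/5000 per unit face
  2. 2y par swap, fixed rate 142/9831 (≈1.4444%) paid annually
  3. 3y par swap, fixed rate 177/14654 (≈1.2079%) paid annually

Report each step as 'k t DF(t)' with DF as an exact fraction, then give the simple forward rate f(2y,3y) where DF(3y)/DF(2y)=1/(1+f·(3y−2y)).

step 1 [1y] zero: DF = P = 4973/5000 ≈ 0.994600
step 2 [2y] swap r/1=142/9831: DF=(1 − 142/9831·(0.994600))/(1+142/9831) = 2429/2500 ≈ 0.971600
step 3 [3y] swap r/1=177/14654: DF=(1 − 177/14654·(0.994600+0.971600))/(1+177/14654) = 4823/5000 ≈ 0.964600

1 1 4973/5000
2 2 2429/2500
3 3 4823/5000
f(2y,3y) = ((2429/2500)/(4823/5000) − 1)/(1) = 5/689 ≈ 0.7257%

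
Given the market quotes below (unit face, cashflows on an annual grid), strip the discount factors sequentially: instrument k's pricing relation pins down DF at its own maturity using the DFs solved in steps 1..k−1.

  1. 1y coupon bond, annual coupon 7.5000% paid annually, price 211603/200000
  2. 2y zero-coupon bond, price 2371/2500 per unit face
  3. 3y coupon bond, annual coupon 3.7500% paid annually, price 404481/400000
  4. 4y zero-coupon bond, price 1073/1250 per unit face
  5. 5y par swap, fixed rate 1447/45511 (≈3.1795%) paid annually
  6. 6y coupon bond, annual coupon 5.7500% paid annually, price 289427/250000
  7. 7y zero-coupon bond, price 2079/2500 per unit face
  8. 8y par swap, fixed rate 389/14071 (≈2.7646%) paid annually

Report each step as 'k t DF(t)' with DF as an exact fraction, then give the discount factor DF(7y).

1 1 4921/5000
2 2 2371/2500
3 3 1131/1250
4 4 1073/1250
5 5 8553/10000
6 6 8473/10000
7 7 2079/2500
8 8 1611/2000
DF(7y) = 2079/2500 ≈ 0.831600

step 1 [1y] bond c/1=3/40: DF=(211603/200000 − 3/40·(0))/(1+3/40) = 4921/5000 ≈ 0.984200
step 2 [2y] zero: DF = P = 2371/2500 ≈ 0.948400
step 3 [3y] bond c/1=3/80: DF=(404481/400000 − 3/80·(0.984200+0.948400))/(1+3/80) = 1131/1250 ≈ 0.904800
step 4 [4y] zero: DF = P = 1073/1250 ≈ 0.858400
step 5 [5y] swap r/1=1447/45511: DF=(1 − 1447/45511·(0.984200+0.948400+0.904800+0.858400))/(1+1447/45511) = 8553/10000 ≈ 0.855300
step 6 [6y] bond c/1=23/400: DF=(289427/250000 − 23/400·(0.984200+0.948400+0.904800+0.858400+0.855300))/(1+23/400) = 8473/10000 ≈ 0.847300
step 7 [7y] zero: DF = P = 2079/2500 ≈ 0.831600
step 8 [8y] swap r/1=389/14071: DF=(1 − 389/14071·(0.984200+0.948400+0.904800+0.858400+0.855300+0.847300+0.831600))/(1+389/14071) = 1611/2000 ≈ 0.805500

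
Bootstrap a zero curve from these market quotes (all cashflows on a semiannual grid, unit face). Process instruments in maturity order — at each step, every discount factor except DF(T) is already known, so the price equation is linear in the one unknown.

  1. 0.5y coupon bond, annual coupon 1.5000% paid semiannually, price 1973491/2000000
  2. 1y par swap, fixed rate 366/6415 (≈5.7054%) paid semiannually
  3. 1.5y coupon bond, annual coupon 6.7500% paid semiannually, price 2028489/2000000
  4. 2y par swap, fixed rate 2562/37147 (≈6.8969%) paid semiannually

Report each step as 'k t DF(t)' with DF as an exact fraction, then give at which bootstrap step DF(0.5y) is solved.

1 1/2 4897/5000
2 1 9451/10000
3 3/2 9183/10000
4 2 8719/10000
DF(0.5y) is solved at step 1

step 1 [0.5y] bond c/2=3/400: DF=(1973491/2000000 − 3/400·(0))/(1+3/400) = 4897/5000 ≈ 0.979400
step 2 [1y] swap r/2=183/6415: DF=(1 − 183/6415·(0.979400))/(1+183/6415) = 9451/10000 ≈ 0.945100
step 3 [1.5y] bond c/2=27/800: DF=(2028489/2000000 − 27/800·(0.979400+0.945100))/(1+27/800) = 9183/10000 ≈ 0.918300
step 4 [2y] swap r/2=1281/37147: DF=(1 − 1281/37147·(0.979400+0.945100+0.918300))/(1+1281/37147) = 8719/10000 ≈ 0.871900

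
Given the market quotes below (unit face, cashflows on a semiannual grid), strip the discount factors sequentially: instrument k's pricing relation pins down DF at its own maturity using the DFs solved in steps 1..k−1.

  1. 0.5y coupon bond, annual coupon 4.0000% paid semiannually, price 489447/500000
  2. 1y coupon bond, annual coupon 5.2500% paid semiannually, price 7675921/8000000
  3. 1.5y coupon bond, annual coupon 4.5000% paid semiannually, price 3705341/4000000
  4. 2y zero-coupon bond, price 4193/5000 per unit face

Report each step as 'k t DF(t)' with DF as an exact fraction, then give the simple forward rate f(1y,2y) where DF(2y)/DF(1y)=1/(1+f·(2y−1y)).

1 1/2 9597/10000
2 1 569/625
3 3/2 1081/1250
4 2 4193/5000
f(1y,2y) = ((569/625)/(4193/5000) − 1)/(1) = 359/4193 ≈ 8.5619%

step 1 [0.5y] bond c/2=1/50: DF=(489447/500000 − 1/50·(0))/(1+1/50) = 9597/10000 ≈ 0.959700
step 2 [1y] bond c/2=21/800: DF=(7675921/8000000 − 21/800·(0.959700))/(1+21/800) = 569/625 ≈ 0.910400
step 3 [1.5y] bond c/2=9/400: DF=(3705341/4000000 − 9/400·(0.959700+0.910400))/(1+9/400) = 1081/1250 ≈ 0.864800
step 4 [2y] zero: DF = P = 4193/5000 ≈ 0.838600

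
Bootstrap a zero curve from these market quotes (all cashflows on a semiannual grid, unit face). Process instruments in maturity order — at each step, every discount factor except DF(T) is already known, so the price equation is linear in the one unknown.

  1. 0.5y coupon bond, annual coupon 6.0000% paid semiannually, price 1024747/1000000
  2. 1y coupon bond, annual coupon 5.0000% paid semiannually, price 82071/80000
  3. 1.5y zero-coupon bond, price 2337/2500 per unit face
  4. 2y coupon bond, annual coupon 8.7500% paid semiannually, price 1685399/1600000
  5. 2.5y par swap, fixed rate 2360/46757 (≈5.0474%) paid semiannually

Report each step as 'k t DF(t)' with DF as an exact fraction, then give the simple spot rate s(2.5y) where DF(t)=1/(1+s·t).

1 1/2 9949/10000
2 1 4883/5000
3 3/2 2337/2500
4 2 4437/5000
5 5/2 441/500
s(2.5y) = (1/(441/500) − 1)/(5/2) = 118/2205 ≈ 5.3515%

step 1 [0.5y] bond c/2=3/100: DF=(1024747/1000000 − 3/100·(0))/(1+3/100) = 9949/10000 ≈ 0.994900
step 2 [1y] bond c/2=1/40: DF=(82071/80000 − 1/40·(0.994900))/(1+1/40) = 4883/5000 ≈ 0.976600
step 3 [1.5y] zero: DF = P = 2337/2500 ≈ 0.934800
step 4 [2y] bond c/2=7/160: DF=(1685399/1600000 − 7/160·(0.994900+0.976600+0.934800))/(1+7/160) = 4437/5000 ≈ 0.887400
step 5 [2.5y] swap r/2=1180/46757: DF=(1 − 1180/46757·(0.994900+0.976600+0.934800+0.887400))/(1+1180/46757) = 441/500 ≈ 0.882000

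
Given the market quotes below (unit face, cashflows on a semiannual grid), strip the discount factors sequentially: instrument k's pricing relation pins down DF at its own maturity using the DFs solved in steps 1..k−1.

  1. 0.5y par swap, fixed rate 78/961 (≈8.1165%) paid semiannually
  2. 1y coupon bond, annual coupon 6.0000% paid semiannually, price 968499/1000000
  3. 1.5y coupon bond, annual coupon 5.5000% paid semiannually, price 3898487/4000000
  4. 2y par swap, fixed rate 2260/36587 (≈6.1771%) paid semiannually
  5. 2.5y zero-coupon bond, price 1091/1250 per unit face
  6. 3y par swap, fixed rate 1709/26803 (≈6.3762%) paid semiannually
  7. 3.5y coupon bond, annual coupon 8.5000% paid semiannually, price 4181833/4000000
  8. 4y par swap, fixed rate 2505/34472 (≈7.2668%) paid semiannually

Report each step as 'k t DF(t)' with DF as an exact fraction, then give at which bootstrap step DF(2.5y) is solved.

1 1/2 961/1000
2 1 9123/10000
3 3/2 1123/1250
4 2 887/1000
5 5/2 1091/1250
6 3 8291/10000
7 7/2 7843/10000
8 4 1499/2000
DF(2.5y) is solved at step 5

step 1 [0.5y] swap r/2=39/961: DF=(1 − 39/961·(0))/(1+39/961) = 961/1000 ≈ 0.961000
step 2 [1y] bond c/2=3/100: DF=(968499/1000000 − 3/100·(0.961000))/(1+3/100) = 9123/10000 ≈ 0.912300
step 3 [1.5y] bond c/2=11/400: DF=(3898487/4000000 − 11/400·(0.961000+0.912300))/(1+11/400) = 1123/1250 ≈ 0.898400
step 4 [2y] swap r/2=1130/36587: DF=(1 − 1130/36587·(0.961000+0.912300+0.898400))/(1+1130/36587) = 887/1000 ≈ 0.887000
step 5 [2.5y] zero: DF = P = 1091/1250 ≈ 0.872800
step 6 [3y] swap r/2=1709/53606: DF=(1 − 1709/53606·(0.961000+0.912300+0.898400+0.887000+0.872800))/(1+1709/53606) = 8291/10000 ≈ 0.829100
step 7 [3.5y] bond c/2=17/400: DF=(4181833/4000000 − 17/400·(0.961000+0.912300+0.898400+0.887000+0.872800+0.829100))/(1+17/400) = 7843/10000 ≈ 0.784300
step 8 [4y] swap r/2=2505/68944: DF=(1 − 2505/68944·(0.961000+0.912300+0.898400+0.887000+0.872800+0.829100+0.784300))/(1+2505/68944) = 1499/2000 ≈ 0.749500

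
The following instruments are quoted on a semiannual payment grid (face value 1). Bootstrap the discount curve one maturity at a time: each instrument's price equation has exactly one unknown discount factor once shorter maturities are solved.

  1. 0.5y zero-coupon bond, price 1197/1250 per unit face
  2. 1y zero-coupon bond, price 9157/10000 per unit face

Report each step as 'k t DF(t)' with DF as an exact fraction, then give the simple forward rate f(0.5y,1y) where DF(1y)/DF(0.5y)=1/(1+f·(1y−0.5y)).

1 1/2 1197/1250
2 1 9157/10000
f(0.5y,1y) = ((1197/1250)/(9157/10000) − 1)/(1/2) = 838/9157 ≈ 9.1515%

step 1 [0.5y] zero: DF = P = 1197/1250 ≈ 0.957600
step 2 [1y] zero: DF = P = 9157/10000 ≈ 0.915700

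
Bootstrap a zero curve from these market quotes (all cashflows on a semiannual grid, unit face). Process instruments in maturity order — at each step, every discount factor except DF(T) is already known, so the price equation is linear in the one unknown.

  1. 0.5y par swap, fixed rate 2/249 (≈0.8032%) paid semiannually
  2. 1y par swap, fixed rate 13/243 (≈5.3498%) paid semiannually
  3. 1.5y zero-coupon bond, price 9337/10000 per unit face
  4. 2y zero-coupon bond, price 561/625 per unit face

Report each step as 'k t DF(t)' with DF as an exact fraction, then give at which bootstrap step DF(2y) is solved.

step 1 [0.5y] swap r/2=1/249: DF=(1 − 1/249·(0))/(1+1/249) = 249/250 ≈ 0.996000
step 2 [1y] swap r/2=13/486: DF=(1 − 13/486·(0.996000))/(1+13/486) = 237/250 ≈ 0.948000
step 3 [1.5y] zero: DF = P = 9337/10000 ≈ 0.933700
step 4 [2y] zero: DF = P = 561/625 ≈ 0.897600

1 1/2 249/250
2 1 237/250
3 3/2 9337/10000
4 2 561/625
DF(2y) is solved at step 4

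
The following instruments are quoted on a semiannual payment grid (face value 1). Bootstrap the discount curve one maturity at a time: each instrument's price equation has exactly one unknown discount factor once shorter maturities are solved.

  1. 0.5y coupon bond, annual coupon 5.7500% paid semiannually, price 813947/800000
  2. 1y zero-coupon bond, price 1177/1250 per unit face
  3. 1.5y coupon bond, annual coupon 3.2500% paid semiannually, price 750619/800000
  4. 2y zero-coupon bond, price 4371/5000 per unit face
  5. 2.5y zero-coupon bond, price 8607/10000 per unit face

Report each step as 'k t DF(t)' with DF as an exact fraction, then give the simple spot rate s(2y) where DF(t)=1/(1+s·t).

step 1 [0.5y] bond c/2=23/800: DF=(813947/800000 − 23/800·(0))/(1+23/800) = 989/1000 ≈ 0.989000
step 2 [1y] zero: DF = P = 1177/1250 ≈ 0.941600
step 3 [1.5y] bond c/2=13/800: DF=(750619/800000 − 13/800·(0.989000+0.941600))/(1+13/800) = 2231/2500 ≈ 0.892400
step 4 [2y] zero: DF = P = 4371/5000 ≈ 0.874200
step 5 [2.5y] zero: DF = P = 8607/10000 ≈ 0.860700

1 1/2 989/1000
2 1 1177/1250
3 3/2 2231/2500
4 2 4371/5000
5 5/2 8607/10000
s(2y) = (1/(4371/5000) − 1)/(2) = 629/8742 ≈ 7.1951%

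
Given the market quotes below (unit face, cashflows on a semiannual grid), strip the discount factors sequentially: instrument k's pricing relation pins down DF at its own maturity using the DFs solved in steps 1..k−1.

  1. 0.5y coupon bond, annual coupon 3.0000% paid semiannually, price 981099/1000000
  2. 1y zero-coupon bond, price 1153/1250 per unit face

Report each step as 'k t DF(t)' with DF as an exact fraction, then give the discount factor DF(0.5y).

step 1 [0.5y] bond c/2=3/200: DF=(981099/1000000 − 3/200·(0))/(1+3/200) = 4833/5000 ≈ 0.966600
step 2 [1y] zero: DF = P = 1153/1250 ≈ 0.922400

1 1/2 4833/5000
2 1 1153/1250
DF(0.5y) = 4833/5000 ≈ 0.966600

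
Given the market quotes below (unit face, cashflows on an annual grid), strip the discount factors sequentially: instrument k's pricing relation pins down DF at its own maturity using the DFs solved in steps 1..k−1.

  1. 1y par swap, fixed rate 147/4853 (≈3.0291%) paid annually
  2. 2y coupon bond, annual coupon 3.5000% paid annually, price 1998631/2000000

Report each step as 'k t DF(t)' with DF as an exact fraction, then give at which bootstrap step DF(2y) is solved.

step 1 [1y] swap r/1=147/4853: DF=(1 − 147/4853·(0))/(1+147/4853) = 4853/5000 ≈ 0.970600
step 2 [2y] bond c/1=7/200: DF=(1998631/2000000 − 7/200·(0.970600))/(1+7/200) = 9327/10000 ≈ 0.932700

1 1 4853/5000
2 2 9327/10000
DF(2y) is solved at step 2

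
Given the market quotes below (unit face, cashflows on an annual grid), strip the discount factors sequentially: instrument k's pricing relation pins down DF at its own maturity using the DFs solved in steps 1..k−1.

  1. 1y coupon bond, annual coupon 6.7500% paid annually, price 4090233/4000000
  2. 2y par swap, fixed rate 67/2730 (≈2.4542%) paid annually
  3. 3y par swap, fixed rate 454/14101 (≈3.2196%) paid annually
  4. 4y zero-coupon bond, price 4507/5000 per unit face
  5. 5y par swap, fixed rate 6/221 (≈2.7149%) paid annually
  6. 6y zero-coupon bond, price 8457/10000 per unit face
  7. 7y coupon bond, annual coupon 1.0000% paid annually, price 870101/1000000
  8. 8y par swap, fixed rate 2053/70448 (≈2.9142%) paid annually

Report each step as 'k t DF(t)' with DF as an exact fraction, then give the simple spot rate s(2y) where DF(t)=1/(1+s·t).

1 1 9579/10000
2 2 9531/10000
3 3 2273/2500
4 4 4507/5000
5 5 547/625
6 6 8457/10000
7 7 2019/2500
8 8 7947/10000
s(2y) = (1/(9531/10000) − 1)/(2) = 469/19062 ≈ 2.4604%

step 1 [1y] bond c/1=27/400: DF=(4090233/4000000 − 27/400·(0))/(1+27/400) = 9579/10000 ≈ 0.957900
step 2 [2y] swap r/1=67/2730: DF=(1 − 67/2730·(0.957900))/(1+67/2730) = 9531/10000 ≈ 0.953100
step 3 [3y] swap r/1=454/14101: DF=(1 − 454/14101·(0.957900+0.953100))/(1+454/14101) = 2273/2500 ≈ 0.909200
step 4 [4y] zero: DF = P = 4507/5000 ≈ 0.901400
step 5 [5y] swap r/1=6/221: DF=(1 − 6/221·(0.957900+0.953100+0.909200+0.901400))/(1+6/221) = 547/625 ≈ 0.875200
step 6 [6y] zero: DF = P = 8457/10000 ≈ 0.845700
step 7 [7y] bond c/1=1/100: DF=(870101/1000000 − 1/100·(0.957900+0.953100+0.909200+0.901400+0.875200+0.845700))/(1+1/100) = 2019/2500 ≈ 0.807600
step 8 [8y] swap r/1=2053/70448: DF=(1 − 2053/70448·(0.957900+0.953100+0.909200+0.901400+0.875200+0.845700+0.807600))/(1+2053/70448) = 7947/10000 ≈ 0.794700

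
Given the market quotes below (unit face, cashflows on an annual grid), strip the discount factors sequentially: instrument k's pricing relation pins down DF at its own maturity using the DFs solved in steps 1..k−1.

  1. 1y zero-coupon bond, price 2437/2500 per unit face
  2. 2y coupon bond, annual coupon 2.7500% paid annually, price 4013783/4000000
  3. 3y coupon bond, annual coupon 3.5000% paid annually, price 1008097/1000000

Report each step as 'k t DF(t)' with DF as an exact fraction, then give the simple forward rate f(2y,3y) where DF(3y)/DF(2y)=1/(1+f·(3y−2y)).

step 1 [1y] zero: DF = P = 2437/2500 ≈ 0.974800
step 2 [2y] bond c/1=11/400: DF=(4013783/4000000 − 11/400·(0.974800))/(1+11/400) = 1901/2000 ≈ 0.950500
step 3 [3y] bond c/1=7/200: DF=(1008097/1000000 − 7/200·(0.974800+0.950500))/(1+7/200) = 9089/10000 ≈ 0.908900

1 1 2437/2500
2 2 1901/2000
3 3 9089/10000
f(2y,3y) = ((1901/2000)/(9089/10000) − 1)/(1) = 416/9089 ≈ 4.5770%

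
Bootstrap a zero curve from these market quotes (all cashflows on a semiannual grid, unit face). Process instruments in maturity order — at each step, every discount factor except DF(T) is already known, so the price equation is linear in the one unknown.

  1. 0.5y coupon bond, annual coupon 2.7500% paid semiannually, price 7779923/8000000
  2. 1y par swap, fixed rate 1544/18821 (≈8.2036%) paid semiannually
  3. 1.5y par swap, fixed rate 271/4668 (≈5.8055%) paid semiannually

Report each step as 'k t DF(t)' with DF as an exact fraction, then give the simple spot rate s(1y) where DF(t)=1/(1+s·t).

step 1 [0.5y] bond c/2=11/800: DF=(7779923/8000000 − 11/800·(0))/(1+11/800) = 9593/10000 ≈ 0.959300
step 2 [1y] swap r/2=772/18821: DF=(1 − 772/18821·(0.959300))/(1+772/18821) = 2307/2500 ≈ 0.922800
step 3 [1.5y] swap r/2=271/9336: DF=(1 − 271/9336·(0.959300+0.922800))/(1+271/9336) = 9187/10000 ≈ 0.918700

1 1/2 9593/10000
2 1 2307/2500
3 3/2 9187/10000
s(1y) = (1/(2307/2500) − 1)/(1) = 193/2307 ≈ 8.3658%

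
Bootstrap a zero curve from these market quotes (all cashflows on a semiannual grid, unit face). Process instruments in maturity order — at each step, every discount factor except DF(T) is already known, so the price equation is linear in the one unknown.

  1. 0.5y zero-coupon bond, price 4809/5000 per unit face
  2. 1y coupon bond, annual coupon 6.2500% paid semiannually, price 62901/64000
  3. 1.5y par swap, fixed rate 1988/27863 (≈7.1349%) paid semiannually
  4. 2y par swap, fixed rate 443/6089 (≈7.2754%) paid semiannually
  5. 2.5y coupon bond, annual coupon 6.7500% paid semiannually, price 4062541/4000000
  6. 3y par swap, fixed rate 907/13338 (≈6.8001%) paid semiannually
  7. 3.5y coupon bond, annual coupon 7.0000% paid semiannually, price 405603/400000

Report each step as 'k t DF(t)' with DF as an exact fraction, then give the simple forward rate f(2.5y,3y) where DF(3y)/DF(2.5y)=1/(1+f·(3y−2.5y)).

1 1/2 4809/5000
2 1 9239/10000
3 3/2 4503/5000
4 2 8671/10000
5 5/2 1079/1250
6 3 4093/5000
7 7/2 7993/10000
f(2.5y,3y) = ((1079/1250)/(4093/5000) − 1)/(1/2) = 446/4093 ≈ 10.8967%

step 1 [0.5y] zero: DF = P = 4809/5000 ≈ 0.961800
step 2 [1y] bond c/2=1/32: DF=(62901/64000 − 1/32·(0.961800))/(1+1/32) = 9239/10000 ≈ 0.923900
step 3 [1.5y] swap r/2=994/27863: DF=(1 − 994/27863·(0.961800+0.923900))/(1+994/27863) = 4503/5000 ≈ 0.900600
step 4 [2y] swap r/2=443/12178: DF=(1 − 443/12178·(0.961800+0.923900+0.900600))/(1+443/12178) = 8671/10000 ≈ 0.867100
step 5 [2.5y] bond c/2=27/800: DF=(4062541/4000000 − 27/800·(0.961800+0.923900+0.900600+0.867100))/(1+27/800) = 1079/1250 ≈ 0.863200
step 6 [3y] swap r/2=907/26676: DF=(1 − 907/26676·(0.961800+0.923900+0.900600+0.867100+0.863200))/(1+907/26676) = 4093/5000 ≈ 0.818600
step 7 [3.5y] bond c/2=7/200: DF=(405603/400000 − 7/200·(0.961800+0.923900+0.900600+0.867100+0.863200+0.818600))/(1+7/200) = 7993/10000 ≈ 0.799300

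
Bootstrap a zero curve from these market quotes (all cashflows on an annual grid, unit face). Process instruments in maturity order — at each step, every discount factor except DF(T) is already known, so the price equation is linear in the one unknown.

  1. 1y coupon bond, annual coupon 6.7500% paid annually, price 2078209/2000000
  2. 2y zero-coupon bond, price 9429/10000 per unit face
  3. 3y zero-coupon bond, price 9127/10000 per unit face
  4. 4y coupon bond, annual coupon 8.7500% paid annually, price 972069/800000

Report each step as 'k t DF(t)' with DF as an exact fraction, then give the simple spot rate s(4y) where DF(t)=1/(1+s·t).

step 1 [1y] bond c/1=27/400: DF=(2078209/2000000 − 27/400·(0))/(1+27/400) = 4867/5000 ≈ 0.973400
step 2 [2y] zero: DF = P = 9429/10000 ≈ 0.942900
step 3 [3y] zero: DF = P = 9127/10000 ≈ 0.912700
step 4 [4y] bond c/1=7/80: DF=(972069/800000 − 7/80·(0.973400+0.942900+0.912700))/(1+7/80) = 8897/10000 ≈ 0.889700

1 1 4867/5000
2 2 9429/10000
3 3 9127/10000
4 4 8897/10000
s(4y) = (1/(8897/10000) − 1)/(4) = 1103/35588 ≈ 3.0994%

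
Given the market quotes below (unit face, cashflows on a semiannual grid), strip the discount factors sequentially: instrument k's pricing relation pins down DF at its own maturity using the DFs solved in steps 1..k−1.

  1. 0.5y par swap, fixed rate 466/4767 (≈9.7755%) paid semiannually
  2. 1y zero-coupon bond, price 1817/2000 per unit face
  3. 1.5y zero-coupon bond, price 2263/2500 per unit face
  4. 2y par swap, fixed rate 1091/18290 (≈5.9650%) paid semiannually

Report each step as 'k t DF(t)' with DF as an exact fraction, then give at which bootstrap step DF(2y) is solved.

step 1 [0.5y] swap r/2=233/4767: DF=(1 − 233/4767·(0))/(1+233/4767) = 4767/5000 ≈ 0.953400
step 2 [1y] zero: DF = P = 1817/2000 ≈ 0.908500
step 3 [1.5y] zero: DF = P = 2263/2500 ≈ 0.905200
step 4 [2y] swap r/2=1091/36580: DF=(1 − 1091/36580·(0.953400+0.908500+0.905200))/(1+1091/36580) = 8909/10000 ≈ 0.890900

1 1/2 4767/5000
2 1 1817/2000
3 3/2 2263/2500
4 2 8909/10000
DF(2y) is solved at step 4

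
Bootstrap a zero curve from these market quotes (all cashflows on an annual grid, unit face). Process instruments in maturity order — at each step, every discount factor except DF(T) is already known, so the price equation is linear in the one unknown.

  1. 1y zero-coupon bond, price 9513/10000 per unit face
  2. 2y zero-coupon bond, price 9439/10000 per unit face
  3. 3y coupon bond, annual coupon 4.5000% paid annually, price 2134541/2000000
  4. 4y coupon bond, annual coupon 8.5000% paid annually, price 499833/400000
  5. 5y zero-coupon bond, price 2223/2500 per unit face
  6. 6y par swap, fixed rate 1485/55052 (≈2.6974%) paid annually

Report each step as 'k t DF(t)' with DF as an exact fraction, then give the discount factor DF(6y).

step 1 [1y] zero: DF = P = 9513/10000 ≈ 0.951300
step 2 [2y] zero: DF = P = 9439/10000 ≈ 0.943900
step 3 [3y] bond c/1=9/200: DF=(2134541/2000000 − 9/200·(0.951300+0.943900))/(1+9/200) = 9397/10000 ≈ 0.939700
step 4 [4y] bond c/1=17/200: DF=(499833/400000 − 17/200·(0.951300+0.943900+0.939700))/(1+17/200) = 581/625 ≈ 0.929600
step 5 [5y] zero: DF = P = 2223/2500 ≈ 0.889200
step 6 [6y] swap r/1=1485/55052: DF=(1 − 1485/55052·(0.951300+0.943900+0.939700+0.929600+0.889200))/(1+1485/55052) = 1703/2000 ≈ 0.851500

1 1 9513/10000
2 2 9439/10000
3 3 9397/10000
4 4 581/625
5 5 2223/2500
6 6 1703/2000
DF(6y) = 1703/2000 ≈ 0.851500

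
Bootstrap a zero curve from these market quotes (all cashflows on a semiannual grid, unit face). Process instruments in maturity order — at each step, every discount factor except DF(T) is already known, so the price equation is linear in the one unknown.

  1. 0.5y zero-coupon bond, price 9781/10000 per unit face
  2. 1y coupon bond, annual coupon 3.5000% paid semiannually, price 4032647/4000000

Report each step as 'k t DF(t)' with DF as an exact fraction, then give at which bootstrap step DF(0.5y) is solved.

step 1 [0.5y] zero: DF = P = 9781/10000 ≈ 0.978100
step 2 [1y] bond c/2=7/400: DF=(4032647/4000000 − 7/400·(0.978100))/(1+7/400) = 487/500 ≈ 0.974000

1 1/2 9781/10000
2 1 487/500
DF(0.5y) is solved at step 1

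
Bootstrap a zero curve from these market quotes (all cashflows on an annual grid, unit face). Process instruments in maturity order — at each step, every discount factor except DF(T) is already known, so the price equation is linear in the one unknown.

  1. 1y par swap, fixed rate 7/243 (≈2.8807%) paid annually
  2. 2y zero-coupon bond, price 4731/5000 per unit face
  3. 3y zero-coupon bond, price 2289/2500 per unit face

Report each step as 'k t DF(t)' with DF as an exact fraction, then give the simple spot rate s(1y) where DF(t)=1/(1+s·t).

1 1 243/250
2 2 4731/5000
3 3 2289/2500
s(1y) = (1/(243/250) − 1)/(1) = 7/243 ≈ 2.8807%

step 1 [1y] swap r/1=7/243: DF=(1 − 7/243·(0))/(1+7/243) = 243/250 ≈ 0.972000
step 2 [2y] zero: DF = P = 4731/5000 ≈ 0.946200
step 3 [3y] zero: DF = P = 2289/2500 ≈ 0.915600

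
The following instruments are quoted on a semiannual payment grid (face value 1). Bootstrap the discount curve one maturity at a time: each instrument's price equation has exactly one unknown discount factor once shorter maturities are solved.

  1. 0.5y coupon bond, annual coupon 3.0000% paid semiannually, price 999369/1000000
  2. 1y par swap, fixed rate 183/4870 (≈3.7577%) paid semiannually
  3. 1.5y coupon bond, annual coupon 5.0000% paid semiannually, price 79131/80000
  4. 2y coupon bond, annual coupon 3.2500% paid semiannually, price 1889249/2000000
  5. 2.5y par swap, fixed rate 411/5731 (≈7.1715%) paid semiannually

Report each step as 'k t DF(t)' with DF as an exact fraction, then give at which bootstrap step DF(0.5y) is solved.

step 1 [0.5y] bond c/2=3/200: DF=(999369/1000000 − 3/200·(0))/(1+3/200) = 4923/5000 ≈ 0.984600
step 2 [1y] swap r/2=183/9740: DF=(1 − 183/9740·(0.984600))/(1+183/9740) = 4817/5000 ≈ 0.963400
step 3 [1.5y] bond c/2=1/40: DF=(79131/80000 − 1/40·(0.984600+0.963400))/(1+1/40) = 367/400 ≈ 0.917500
step 4 [2y] bond c/2=13/800: DF=(1889249/2000000 − 13/800·(0.984600+0.963400+0.917500))/(1+13/800) = 8837/10000 ≈ 0.883700
step 5 [2.5y] swap r/2=411/11462: DF=(1 − 411/11462·(0.984600+0.963400+0.917500+0.883700))/(1+411/11462) = 2089/2500 ≈ 0.835600

1 1/2 4923/5000
2 1 4817/5000
3 3/2 367/400
4 2 8837/10000
5 5/2 2089/2500
DF(0.5y) is solved at step 1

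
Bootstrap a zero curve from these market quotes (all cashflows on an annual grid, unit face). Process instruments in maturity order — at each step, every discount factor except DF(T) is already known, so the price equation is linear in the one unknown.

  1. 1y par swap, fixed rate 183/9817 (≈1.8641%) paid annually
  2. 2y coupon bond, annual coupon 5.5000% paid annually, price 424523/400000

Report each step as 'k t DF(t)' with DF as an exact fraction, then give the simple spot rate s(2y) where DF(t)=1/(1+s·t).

step 1 [1y] swap r/1=183/9817: DF=(1 − 183/9817·(0))/(1+183/9817) = 9817/10000 ≈ 0.981700
step 2 [2y] bond c/1=11/200: DF=(424523/400000 − 11/200·(0.981700))/(1+11/200) = 2387/2500 ≈ 0.954800

1 1 9817/10000
2 2 2387/2500
s(2y) = (1/(2387/2500) − 1)/(2) = 113/4774 ≈ 2.3670%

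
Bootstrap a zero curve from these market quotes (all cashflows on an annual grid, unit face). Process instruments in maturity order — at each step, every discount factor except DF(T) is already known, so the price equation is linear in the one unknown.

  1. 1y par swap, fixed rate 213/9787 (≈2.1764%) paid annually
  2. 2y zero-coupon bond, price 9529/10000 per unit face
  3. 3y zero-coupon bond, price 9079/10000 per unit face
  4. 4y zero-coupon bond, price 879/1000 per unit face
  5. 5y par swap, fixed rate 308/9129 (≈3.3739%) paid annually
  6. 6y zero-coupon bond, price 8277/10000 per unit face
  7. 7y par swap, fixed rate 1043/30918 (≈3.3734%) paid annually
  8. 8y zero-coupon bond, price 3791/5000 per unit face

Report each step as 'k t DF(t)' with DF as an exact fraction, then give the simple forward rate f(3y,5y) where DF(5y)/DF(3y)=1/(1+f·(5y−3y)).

1 1 9787/10000
2 2 9529/10000
3 3 9079/10000
4 4 879/1000
5 5 423/500
6 6 8277/10000
7 7 3957/5000
8 8 3791/5000
f(3y,5y) = ((9079/10000)/(423/500) − 1)/(2) = 619/16920 ≈ 3.6584%

step 1 [1y] swap r/1=213/9787: DF=(1 − 213/9787·(0))/(1+213/9787) = 9787/10000 ≈ 0.978700
step 2 [2y] zero: DF = P = 9529/10000 ≈ 0.952900
step 3 [3y] zero: DF = P = 9079/10000 ≈ 0.907900
step 4 [4y] zero: DF = P = 879/1000 ≈ 0.879000
step 5 [5y] swap r/1=308/9129: DF=(1 − 308/9129·(0.978700+0.952900+0.907900+0.879000))/(1+308/9129) = 423/500 ≈ 0.846000
step 6 [6y] zero: DF = P = 8277/10000 ≈ 0.827700
step 7 [7y] swap r/1=1043/30918: DF=(1 − 1043/30918·(0.978700+0.952900+0.907900+0.879000+0.846000+0.827700))/(1+1043/30918) = 3957/5000 ≈ 0.791400
step 8 [8y] zero: DF = P = 3791/5000 ≈ 0.758200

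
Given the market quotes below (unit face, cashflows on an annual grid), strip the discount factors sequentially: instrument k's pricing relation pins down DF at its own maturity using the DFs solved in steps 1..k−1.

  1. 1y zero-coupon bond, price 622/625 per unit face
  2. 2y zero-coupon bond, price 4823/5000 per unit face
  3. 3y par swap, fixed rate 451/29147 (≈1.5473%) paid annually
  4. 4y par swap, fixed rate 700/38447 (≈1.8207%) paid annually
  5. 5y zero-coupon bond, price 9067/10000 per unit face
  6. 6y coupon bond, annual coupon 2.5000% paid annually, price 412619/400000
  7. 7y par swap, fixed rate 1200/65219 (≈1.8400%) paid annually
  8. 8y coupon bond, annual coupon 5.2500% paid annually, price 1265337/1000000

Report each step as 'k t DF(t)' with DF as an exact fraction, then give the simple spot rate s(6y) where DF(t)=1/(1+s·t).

step 1 [1y] zero: DF = P = 622/625 ≈ 0.995200
step 2 [2y] zero: DF = P = 4823/5000 ≈ 0.964600
step 3 [3y] swap r/1=451/29147: DF=(1 − 451/29147·(0.995200+0.964600))/(1+451/29147) = 9549/10000 ≈ 0.954900
step 4 [4y] swap r/1=700/38447: DF=(1 − 700/38447·(0.995200+0.964600+0.954900))/(1+700/38447) = 93/100 ≈ 0.930000
step 5 [5y] zero: DF = P = 9067/10000 ≈ 0.906700
step 6 [6y] bond c/1=1/40: DF=(412619/400000 − 1/40·(0.995200+0.964600+0.954900+0.930000+0.906700))/(1+1/40) = 1781/2000 ≈ 0.890500
step 7 [7y] swap r/1=1200/65219: DF=(1 − 1200/65219·(0.995200+0.964600+0.954900+0.930000+0.906700+0.890500))/(1+1200/65219) = 22/25 ≈ 0.880000
step 8 [8y] bond c/1=21/400: DF=(1265337/1000000 − 21/400·(0.995200+0.964600+0.954900+0.930000+0.906700+0.890500+0.880000))/(1+21/400) = 8769/10000 ≈ 0.876900

1 1 622/625
2 2 4823/5000
3 3 9549/10000
4 4 93/100
5 5 9067/10000
6 6 1781/2000
7 7 22/25
8 8 8769/10000
s(6y) = (1/(1781/2000) − 1)/(6) = 73/3562 ≈ 2.0494%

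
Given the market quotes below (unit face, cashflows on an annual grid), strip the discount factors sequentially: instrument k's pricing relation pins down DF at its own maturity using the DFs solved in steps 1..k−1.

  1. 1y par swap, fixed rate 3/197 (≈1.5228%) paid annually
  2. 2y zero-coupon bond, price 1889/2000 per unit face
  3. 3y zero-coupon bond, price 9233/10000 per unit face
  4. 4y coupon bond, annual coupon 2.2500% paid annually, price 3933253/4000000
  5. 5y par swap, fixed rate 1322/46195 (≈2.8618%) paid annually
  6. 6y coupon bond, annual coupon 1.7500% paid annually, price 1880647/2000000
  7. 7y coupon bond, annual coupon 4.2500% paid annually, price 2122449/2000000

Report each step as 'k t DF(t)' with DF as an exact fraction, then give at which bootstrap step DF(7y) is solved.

1 1 197/200
2 2 1889/2000
3 3 9233/10000
4 4 8989/10000
5 5 4339/5000
6 6 8447/10000
7 7 497/625
DF(7y) is solved at step 7

step 1 [1y] swap r/1=3/197: DF=(1 − 3/197·(0))/(1+3/197) = 197/200 ≈ 0.985000
step 2 [2y] zero: DF = P = 1889/2000 ≈ 0.944500
step 3 [3y] zero: DF = P = 9233/10000 ≈ 0.923300
step 4 [4y] bond c/1=9/400: DF=(3933253/4000000 − 9/400·(0.985000+0.944500+0.923300))/(1+9/400) = 8989/10000 ≈ 0.898900
step 5 [5y] swap r/1=1322/46195: DF=(1 − 1322/46195·(0.985000+0.944500+0.923300+0.898900))/(1+1322/46195) = 4339/5000 ≈ 0.867800
step 6 [6y] bond c/1=7/400: DF=(1880647/2000000 − 7/400·(0.985000+0.944500+0.923300+0.898900+0.867800))/(1+7/400) = 8447/10000 ≈ 0.844700
step 7 [7y] bond c/1=17/400: DF=(2122449/2000000 − 17/400·(0.985000+0.944500+0.923300+0.898900+0.867800+0.844700))/(1+17/400) = 497/625 ≈ 0.795200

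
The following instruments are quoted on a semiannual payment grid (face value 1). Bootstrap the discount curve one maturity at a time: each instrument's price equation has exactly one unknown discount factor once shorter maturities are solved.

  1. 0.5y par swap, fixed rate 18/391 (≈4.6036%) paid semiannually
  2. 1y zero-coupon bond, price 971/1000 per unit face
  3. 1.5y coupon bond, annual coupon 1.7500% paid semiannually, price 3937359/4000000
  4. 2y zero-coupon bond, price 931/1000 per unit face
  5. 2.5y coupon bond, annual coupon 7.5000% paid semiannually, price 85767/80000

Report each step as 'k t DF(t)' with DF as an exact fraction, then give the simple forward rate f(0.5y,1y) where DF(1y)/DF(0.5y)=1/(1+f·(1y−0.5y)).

1 1/2 391/400
2 1 971/1000
3 3/2 9589/10000
4 2 931/1000
5 5/2 4473/5000
f(0.5y,1y) = ((391/400)/(971/1000) − 1)/(1/2) = 13/971 ≈ 1.3388%

step 1 [0.5y] swap r/2=9/391: DF=(1 − 9/391·(0))/(1+9/391) = 391/400 ≈ 0.977500
step 2 [1y] zero: DF = P = 971/1000 ≈ 0.971000
step 3 [1.5y] bond c/2=7/800: DF=(3937359/4000000 − 7/800·(0.977500+0.971000))/(1+7/800) = 9589/10000 ≈ 0.958900
step 4 [2y] zero: DF = P = 931/1000 ≈ 0.931000
step 5 [2.5y] bond c/2=3/80: DF=(85767/80000 − 3/80·(0.977500+0.971000+0.958900+0.931000))/(1+3/80) = 4473/5000 ≈ 0.894600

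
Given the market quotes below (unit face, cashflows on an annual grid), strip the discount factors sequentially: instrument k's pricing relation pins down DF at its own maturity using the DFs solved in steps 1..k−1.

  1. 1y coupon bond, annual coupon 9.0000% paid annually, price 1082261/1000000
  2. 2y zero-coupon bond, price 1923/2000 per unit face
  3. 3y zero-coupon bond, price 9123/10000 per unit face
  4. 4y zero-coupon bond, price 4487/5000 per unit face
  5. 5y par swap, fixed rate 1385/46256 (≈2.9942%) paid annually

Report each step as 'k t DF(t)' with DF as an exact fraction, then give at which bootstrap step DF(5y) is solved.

step 1 [1y] bond c/1=9/100: DF=(1082261/1000000 − 9/100·(0))/(1+9/100) = 9929/10000 ≈ 0.992900
step 2 [2y] zero: DF = P = 1923/2000 ≈ 0.961500
step 3 [3y] zero: DF = P = 9123/10000 ≈ 0.912300
step 4 [4y] zero: DF = P = 4487/5000 ≈ 0.897400
step 5 [5y] swap r/1=1385/46256: DF=(1 − 1385/46256·(0.992900+0.961500+0.912300+0.897400))/(1+1385/46256) = 1723/2000 ≈ 0.861500

1 1 9929/10000
2 2 1923/2000
3 3 9123/10000
4 4 4487/5000
5 5 1723/2000
DF(5y) is solved at step 5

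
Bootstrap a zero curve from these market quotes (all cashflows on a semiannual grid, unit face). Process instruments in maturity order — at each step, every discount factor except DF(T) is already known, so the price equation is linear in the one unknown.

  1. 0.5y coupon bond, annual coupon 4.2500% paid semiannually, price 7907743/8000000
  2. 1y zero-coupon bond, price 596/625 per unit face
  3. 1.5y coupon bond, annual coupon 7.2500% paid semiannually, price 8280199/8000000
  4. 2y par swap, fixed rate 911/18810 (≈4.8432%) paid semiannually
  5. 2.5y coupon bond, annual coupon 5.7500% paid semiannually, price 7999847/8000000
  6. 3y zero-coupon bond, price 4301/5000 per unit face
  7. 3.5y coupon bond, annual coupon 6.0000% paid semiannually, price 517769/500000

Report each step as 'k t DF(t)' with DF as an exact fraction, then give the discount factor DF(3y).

step 1 [0.5y] bond c/2=17/800: DF=(7907743/8000000 − 17/800·(0))/(1+17/800) = 9679/10000 ≈ 0.967900
step 2 [1y] zero: DF = P = 596/625 ≈ 0.953600
step 3 [1.5y] bond c/2=29/800: DF=(8280199/8000000 − 29/800·(0.967900+0.953600))/(1+29/800) = 2329/2500 ≈ 0.931600
step 4 [2y] swap r/2=911/37620: DF=(1 − 911/37620·(0.967900+0.953600+0.931600))/(1+911/37620) = 9089/10000 ≈ 0.908900
step 5 [2.5y] bond c/2=23/800: DF=(7999847/8000000 − 23/800·(0.967900+0.953600+0.931600+0.908900))/(1+23/800) = 8669/10000 ≈ 0.866900
step 6 [3y] zero: DF = P = 4301/5000 ≈ 0.860200
step 7 [3.5y] bond c/2=3/100: DF=(517769/500000 − 3/100·(0.967900+0.953600+0.931600+0.908900+0.866900+0.860200))/(1+3/100) = 1691/2000 ≈ 0.845500

1 1/2 9679/10000
2 1 596/625
3 3/2 2329/2500
4 2 9089/10000
5 5/2 8669/10000
6 3 4301/5000
7 7/2 1691/2000
DF(3y) = 4301/5000 ≈ 0.860200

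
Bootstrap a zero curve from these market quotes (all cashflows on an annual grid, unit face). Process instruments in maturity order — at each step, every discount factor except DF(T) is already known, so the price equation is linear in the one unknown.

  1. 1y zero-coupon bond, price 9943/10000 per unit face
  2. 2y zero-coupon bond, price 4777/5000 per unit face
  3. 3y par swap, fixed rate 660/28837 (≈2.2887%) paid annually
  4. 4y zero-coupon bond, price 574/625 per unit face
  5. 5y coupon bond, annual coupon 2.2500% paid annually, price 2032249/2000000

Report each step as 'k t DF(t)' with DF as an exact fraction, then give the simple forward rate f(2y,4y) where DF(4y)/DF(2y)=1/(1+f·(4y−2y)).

step 1 [1y] zero: DF = P = 9943/10000 ≈ 0.994300
step 2 [2y] zero: DF = P = 4777/5000 ≈ 0.955400
step 3 [3y] swap r/1=660/28837: DF=(1 − 660/28837·(0.994300+0.955400))/(1+660/28837) = 467/500 ≈ 0.934000
step 4 [4y] zero: DF = P = 574/625 ≈ 0.918400
step 5 [5y] bond c/1=9/400: DF=(2032249/2000000 − 9/400·(0.994300+0.955400+0.934000+0.918400))/(1+9/400) = 9101/10000 ≈ 0.910100

1 1 9943/10000
2 2 4777/5000
3 3 467/500
4 4 574/625
5 5 9101/10000
f(2y,4y) = ((4777/5000)/(574/625) − 1)/(2) = 185/9184 ≈ 2.0144%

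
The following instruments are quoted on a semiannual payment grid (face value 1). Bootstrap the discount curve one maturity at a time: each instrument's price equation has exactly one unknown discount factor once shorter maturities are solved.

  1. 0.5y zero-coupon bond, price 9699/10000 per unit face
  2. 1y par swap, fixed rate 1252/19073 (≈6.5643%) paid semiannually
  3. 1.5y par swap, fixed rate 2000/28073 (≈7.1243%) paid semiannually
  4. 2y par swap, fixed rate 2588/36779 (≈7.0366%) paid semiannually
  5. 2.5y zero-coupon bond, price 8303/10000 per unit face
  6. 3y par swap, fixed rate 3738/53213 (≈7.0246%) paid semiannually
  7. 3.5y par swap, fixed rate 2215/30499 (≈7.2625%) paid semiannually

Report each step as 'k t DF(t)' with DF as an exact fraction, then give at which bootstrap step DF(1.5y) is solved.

1 1/2 9699/10000
2 1 4687/5000
3 3/2 9/10
4 2 4353/5000
5 5/2 8303/10000
6 3 8131/10000
7 7/2 1557/2000
DF(1.5y) is solved at step 3

step 1 [0.5y] zero: DF = P = 9699/10000 ≈ 0.969900
step 2 [1y] swap r/2=626/19073: DF=(1 − 626/19073·(0.969900))/(1+626/19073) = 4687/5000 ≈ 0.937400
step 3 [1.5y] swap r/2=1000/28073: DF=(1 − 1000/28073·(0.969900+0.937400))/(1+1000/28073) = 9/10 ≈ 0.900000
step 4 [2y] swap r/2=1294/36779: DF=(1 − 1294/36779·(0.969900+0.937400+0.900000))/(1+1294/36779) = 4353/5000 ≈ 0.870600
step 5 [2.5y] zero: DF = P = 8303/10000 ≈ 0.830300
step 6 [3y] swap r/2=1869/53213: DF=(1 − 1869/53213·(0.969900+0.937400+0.900000+0.870600+0.830300))/(1+1869/53213) = 8131/10000 ≈ 0.813100
step 7 [3.5y] swap r/2=2215/60998: DF=(1 − 2215/60998·(0.969900+0.937400+0.900000+0.870600+0.830300+0.813100))/(1+2215/60998) = 1557/2000 ≈ 0.778500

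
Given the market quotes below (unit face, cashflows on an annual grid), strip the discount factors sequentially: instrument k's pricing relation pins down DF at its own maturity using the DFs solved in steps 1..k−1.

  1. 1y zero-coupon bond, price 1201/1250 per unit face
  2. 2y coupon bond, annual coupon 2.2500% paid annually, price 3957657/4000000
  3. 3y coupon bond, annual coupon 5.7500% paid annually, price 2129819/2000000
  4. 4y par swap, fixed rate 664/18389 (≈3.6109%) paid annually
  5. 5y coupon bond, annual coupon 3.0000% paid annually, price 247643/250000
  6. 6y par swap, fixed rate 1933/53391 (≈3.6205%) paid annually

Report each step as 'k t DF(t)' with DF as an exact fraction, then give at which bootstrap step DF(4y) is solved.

1 1 1201/1250
2 2 1893/2000
3 3 9033/10000
4 4 542/625
5 5 4273/5000
6 6 8067/10000
DF(4y) is solved at step 4

step 1 [1y] zero: DF = P = 1201/1250 ≈ 0.960800
step 2 [2y] bond c/1=9/400: DF=(3957657/4000000 − 9/400·(0.960800))/(1+9/400) = 1893/2000 ≈ 0.946500
step 3 [3y] bond c/1=23/400: DF=(2129819/2000000 − 23/400·(0.960800+0.946500))/(1+23/400) = 9033/10000 ≈ 0.903300
step 4 [4y] swap r/1=664/18389: DF=(1 − 664/18389·(0.960800+0.946500+0.903300))/(1+664/18389) = 542/625 ≈ 0.867200
step 5 [5y] bond c/1=3/100: DF=(247643/250000 − 3/100·(0.960800+0.946500+0.903300+0.867200))/(1+3/100) = 4273/5000 ≈ 0.854600
step 6 [6y] swap r/1=1933/53391: DF=(1 − 1933/53391·(0.960800+0.946500+0.903300+0.867200+0.854600))/(1+1933/53391) = 8067/10000 ≈ 0.806700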